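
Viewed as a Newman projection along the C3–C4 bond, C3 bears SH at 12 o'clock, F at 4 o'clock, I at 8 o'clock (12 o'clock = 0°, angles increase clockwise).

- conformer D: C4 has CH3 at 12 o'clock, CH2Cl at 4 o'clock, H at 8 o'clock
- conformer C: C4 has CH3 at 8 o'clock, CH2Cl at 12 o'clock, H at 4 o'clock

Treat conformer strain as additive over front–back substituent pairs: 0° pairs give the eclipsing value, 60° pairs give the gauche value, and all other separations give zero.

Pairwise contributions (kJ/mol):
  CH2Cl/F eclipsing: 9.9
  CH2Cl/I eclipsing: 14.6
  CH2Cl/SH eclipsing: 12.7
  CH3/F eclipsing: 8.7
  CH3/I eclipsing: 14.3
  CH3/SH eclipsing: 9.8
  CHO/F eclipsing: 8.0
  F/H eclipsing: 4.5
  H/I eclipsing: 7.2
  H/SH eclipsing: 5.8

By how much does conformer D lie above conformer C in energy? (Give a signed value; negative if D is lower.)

-4.6 kJ/mol

D (eclipsed): SH(0°)/CH3(0°) eclipsed 9.8; F(120°)/CH2Cl(120°) eclipsed 9.9; I(240°)/H(240°) eclipsed 7.2 → 26.9 kJ/mol.
C (eclipsed): SH(0°)/CH2Cl(0°) eclipsed 12.7; F(120°)/H(120°) eclipsed 4.5; I(240°)/CH3(240°) eclipsed 14.3 → 31.5 kJ/mol.
E(D) − E(C) = 26.9 − 31.5 = -4.6 kJ/mol.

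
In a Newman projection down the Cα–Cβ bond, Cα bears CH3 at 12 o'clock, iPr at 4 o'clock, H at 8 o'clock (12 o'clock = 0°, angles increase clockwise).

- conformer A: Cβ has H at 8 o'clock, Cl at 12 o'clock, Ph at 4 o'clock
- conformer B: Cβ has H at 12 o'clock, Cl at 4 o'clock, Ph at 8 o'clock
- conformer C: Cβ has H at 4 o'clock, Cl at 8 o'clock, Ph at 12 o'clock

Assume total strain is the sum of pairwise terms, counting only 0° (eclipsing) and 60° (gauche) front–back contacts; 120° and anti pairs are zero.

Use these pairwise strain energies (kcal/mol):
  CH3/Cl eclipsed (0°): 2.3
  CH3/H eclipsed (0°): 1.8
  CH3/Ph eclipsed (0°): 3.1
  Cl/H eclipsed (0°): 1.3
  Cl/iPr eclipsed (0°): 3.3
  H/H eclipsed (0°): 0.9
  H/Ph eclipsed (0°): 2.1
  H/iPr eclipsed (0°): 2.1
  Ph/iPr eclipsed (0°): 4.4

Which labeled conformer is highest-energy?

A

A (eclipsed): CH3–Cl eclipsed, iPr–Ph eclipsed, H–H eclipsed; 2.3 + 4.4 + 0.9 = 7.6 kcal/mol.
B (eclipsed): CH3–H eclipsed, iPr–Cl eclipsed, H–Ph eclipsed; 1.8 + 3.3 + 2.1 = 7.2 kcal/mol.
C (eclipsed): CH3–Ph eclipsed, iPr–H eclipsed, H–Cl eclipsed; 3.1 + 2.1 + 1.3 = 6.5 kcal/mol.
A has the highest total (7.6 kcal/mol).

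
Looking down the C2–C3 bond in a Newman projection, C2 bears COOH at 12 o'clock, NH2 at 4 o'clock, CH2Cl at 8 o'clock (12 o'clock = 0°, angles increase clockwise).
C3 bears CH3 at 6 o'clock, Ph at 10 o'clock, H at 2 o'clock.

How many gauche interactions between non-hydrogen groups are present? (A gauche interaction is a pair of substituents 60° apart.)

4

Non-H gauche pairs: COOH(0°)/Ph(300°); NH2(120°)/CH3(180°); CH2Cl(240°)/CH3(180°); CH2Cl(240°)/Ph(300°) — 4 interactions.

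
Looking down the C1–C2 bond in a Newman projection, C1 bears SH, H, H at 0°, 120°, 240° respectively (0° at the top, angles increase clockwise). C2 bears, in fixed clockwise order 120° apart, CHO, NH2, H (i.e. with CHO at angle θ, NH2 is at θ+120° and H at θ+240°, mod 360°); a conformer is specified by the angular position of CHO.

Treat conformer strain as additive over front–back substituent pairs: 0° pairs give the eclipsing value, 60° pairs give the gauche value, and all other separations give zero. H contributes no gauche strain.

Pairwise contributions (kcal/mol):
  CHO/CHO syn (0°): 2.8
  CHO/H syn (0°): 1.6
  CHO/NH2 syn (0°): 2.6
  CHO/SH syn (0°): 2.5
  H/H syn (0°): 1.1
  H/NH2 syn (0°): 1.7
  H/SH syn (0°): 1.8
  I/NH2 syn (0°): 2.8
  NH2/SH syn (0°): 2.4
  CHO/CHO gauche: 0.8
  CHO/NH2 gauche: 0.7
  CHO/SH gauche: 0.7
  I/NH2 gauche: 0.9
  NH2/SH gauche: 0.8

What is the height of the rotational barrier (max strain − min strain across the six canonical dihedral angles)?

CHO at 0° (eclipsed): SH(0°)/CHO(0°) eclipsed 2.5; H(120°)/NH2(120°) eclipsed 1.7; H(240°)/H(240°) eclipsed 1.1 → 5.3 kcal/mol.
CHO at 60° (staggered): SH(0°)/CHO(60°) gauche 0.7 → 0.7 kcal/mol.
CHO at 120° (eclipsed): SH(0°)/H(0°) eclipsed 1.8; H(120°)/CHO(120°) eclipsed 1.6; H(240°)/NH2(240°) eclipsed 1.7 → 5.1 kcal/mol.
CHO at 180° (staggered): SH(0°)/NH2(300°) gauche 0.8 → 0.8 kcal/mol.
CHO at 240° (eclipsed): SH(0°)/NH2(0°) eclipsed 2.4; H(120°)/H(120°) eclipsed 1.1; H(240°)/CHO(240°) eclipsed 1.6 → 5.1 kcal/mol.
CHO at 300° (staggered): SH(0°)/CHO(300°) gauche 0.7; SH(0°)/NH2(60°) gauche 0.8 → 1.5 kcal/mol.
Max at 0° (5.3 kcal/mol), min at 60° (0.7 kcal/mol); barrier = 4.6 kcal/mol.

4.6 kcal/mol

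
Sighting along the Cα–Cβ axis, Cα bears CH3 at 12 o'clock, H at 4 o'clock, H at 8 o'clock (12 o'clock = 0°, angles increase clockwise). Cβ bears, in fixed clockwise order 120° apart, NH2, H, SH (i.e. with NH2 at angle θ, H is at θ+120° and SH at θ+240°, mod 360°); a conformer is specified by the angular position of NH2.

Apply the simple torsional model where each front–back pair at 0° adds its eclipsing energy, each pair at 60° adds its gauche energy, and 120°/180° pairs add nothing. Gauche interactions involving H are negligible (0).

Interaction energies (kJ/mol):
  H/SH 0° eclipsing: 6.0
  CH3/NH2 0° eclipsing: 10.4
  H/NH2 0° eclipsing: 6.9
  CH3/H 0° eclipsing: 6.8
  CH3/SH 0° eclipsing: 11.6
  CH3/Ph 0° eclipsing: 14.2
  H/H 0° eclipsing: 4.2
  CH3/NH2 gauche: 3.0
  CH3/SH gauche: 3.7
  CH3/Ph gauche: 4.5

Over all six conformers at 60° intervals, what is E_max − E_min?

19.7 kJ/mol

NH2 at 0° is eclipsed. CH3 at 0° is eclipsed with NH2 at 0° (10.4); H at 120° is eclipsed with H at 120° (4.2); H at 240° is eclipsed with SH at 240° (6.0). Total 20.6 kJ/mol.
NH2 at 60° is staggered. CH3 at 0° is gauche with NH2 at 60° (3.0); CH3 at 0° is gauche with SH at 300° (3.7). Total 6.7 kJ/mol.
NH2 at 120° is eclipsed. CH3 at 0° is eclipsed with SH at 0° (11.6); H at 120° is eclipsed with NH2 at 120° (6.9); H at 240° is eclipsed with H at 240° (4.2). Total 22.7 kJ/mol.
NH2 at 180° is staggered. CH3 at 0° is gauche with SH at 60° (3.7). Total 3.7 kJ/mol.
NH2 at 240° is eclipsed. CH3 at 0° is eclipsed with H at 0° (6.8); H at 120° is eclipsed with SH at 120° (6.0); H at 240° is eclipsed with NH2 at 240° (6.9). Total 19.7 kJ/mol.
NH2 at 300° is staggered. CH3 at 0° is gauche with NH2 at 300° (3.0). Total 3.0 kJ/mol.
Max at 120° (22.7 kJ/mol), min at 300° (3.0 kJ/mol); barrier = 19.7 kJ/mol.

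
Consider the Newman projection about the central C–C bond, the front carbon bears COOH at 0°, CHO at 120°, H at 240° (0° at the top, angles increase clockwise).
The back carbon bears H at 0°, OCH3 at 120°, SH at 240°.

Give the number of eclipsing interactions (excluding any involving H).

Non-H eclipsing pairs: CHO(120°)/OCH3(120°) — 1 interaction.

1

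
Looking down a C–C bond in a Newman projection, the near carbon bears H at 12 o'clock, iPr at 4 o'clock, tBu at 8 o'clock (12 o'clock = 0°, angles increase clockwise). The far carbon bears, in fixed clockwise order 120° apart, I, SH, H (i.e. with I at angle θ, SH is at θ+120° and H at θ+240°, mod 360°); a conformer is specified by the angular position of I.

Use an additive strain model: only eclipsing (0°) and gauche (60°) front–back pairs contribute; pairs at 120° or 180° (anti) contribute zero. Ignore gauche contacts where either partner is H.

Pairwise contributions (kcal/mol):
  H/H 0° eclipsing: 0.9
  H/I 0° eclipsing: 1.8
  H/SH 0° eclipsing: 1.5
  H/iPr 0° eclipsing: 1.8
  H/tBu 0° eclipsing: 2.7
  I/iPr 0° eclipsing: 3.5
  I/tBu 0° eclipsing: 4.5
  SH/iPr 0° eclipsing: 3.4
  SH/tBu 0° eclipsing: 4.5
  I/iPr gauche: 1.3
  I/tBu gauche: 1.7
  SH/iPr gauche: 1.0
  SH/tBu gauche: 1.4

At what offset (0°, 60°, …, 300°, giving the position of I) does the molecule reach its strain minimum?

300°

I at 0° is eclipsed. H at 0° is eclipsed with I at 0° (1.8); iPr at 120° is eclipsed with SH at 120° (3.4); tBu at 240° is eclipsed with H at 240° (2.7). Total 7.9 kcal/mol.
I at 60° is staggered. iPr at 120° is gauche with I at 60° (1.3); iPr at 120° is gauche with SH at 180° (1.0); tBu at 240° is gauche with SH at 180° (1.4). Total 3.7 kcal/mol.
I at 120° is eclipsed. H at 0° is eclipsed with H at 0° (0.9); iPr at 120° is eclipsed with I at 120° (3.5); tBu at 240° is eclipsed with SH at 240° (4.5). Total 8.9 kcal/mol.
I at 180° is staggered. iPr at 120° is gauche with I at 180° (1.3); tBu at 240° is gauche with I at 180° (1.7); tBu at 240° is gauche with SH at 300° (1.4). Total 4.4 kcal/mol.
I at 240° is eclipsed. H at 0° is eclipsed with SH at 0° (1.5); iPr at 120° is eclipsed with H at 120° (1.8); tBu at 240° is eclipsed with I at 240° (4.5). Total 7.8 kcal/mol.
I at 300° is staggered. iPr at 120° is gauche with SH at 60° (1.0); tBu at 240° is gauche with I at 300° (1.7). Total 2.7 kcal/mol.
The minimum (2.7 kcal/mol) occurs with I at 300°.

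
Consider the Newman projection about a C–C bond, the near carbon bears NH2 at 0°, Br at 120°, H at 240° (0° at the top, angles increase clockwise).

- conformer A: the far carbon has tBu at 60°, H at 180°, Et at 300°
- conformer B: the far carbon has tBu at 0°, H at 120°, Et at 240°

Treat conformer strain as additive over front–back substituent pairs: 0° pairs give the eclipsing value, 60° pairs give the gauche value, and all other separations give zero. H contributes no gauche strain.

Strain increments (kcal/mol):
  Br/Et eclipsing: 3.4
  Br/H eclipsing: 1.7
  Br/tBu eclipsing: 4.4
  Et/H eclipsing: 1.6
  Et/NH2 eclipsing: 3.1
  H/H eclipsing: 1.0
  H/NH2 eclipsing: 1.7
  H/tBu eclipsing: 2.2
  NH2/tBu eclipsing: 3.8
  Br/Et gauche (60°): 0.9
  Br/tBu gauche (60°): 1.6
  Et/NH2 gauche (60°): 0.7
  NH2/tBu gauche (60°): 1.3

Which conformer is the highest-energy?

A (staggered): NH2–tBu gauche, NH2–Et gauche, Br–tBu gauche; 1.3 + 0.7 + 1.6 = 3.6 kcal/mol.
B (eclipsed): NH2–tBu eclipsed, Br–H eclipsed, H–Et eclipsed; 3.8 + 1.7 + 1.6 = 7.1 kcal/mol.
B has the highest total (7.1 kcal/mol).

B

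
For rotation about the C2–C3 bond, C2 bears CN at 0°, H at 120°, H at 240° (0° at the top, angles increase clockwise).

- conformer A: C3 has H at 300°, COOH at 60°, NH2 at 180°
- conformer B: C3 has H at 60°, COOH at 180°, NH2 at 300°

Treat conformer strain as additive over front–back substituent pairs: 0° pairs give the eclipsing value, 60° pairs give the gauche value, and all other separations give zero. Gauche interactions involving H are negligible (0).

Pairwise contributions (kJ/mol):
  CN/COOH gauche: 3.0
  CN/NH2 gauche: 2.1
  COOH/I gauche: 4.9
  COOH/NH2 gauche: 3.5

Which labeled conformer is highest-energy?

A

A is staggered. CN at 0° is gauche with COOH at 60° (3.0). Total 3.0 kJ/mol.
B is staggered. CN at 0° is gauche with NH2 at 300° (2.1). Total 2.1 kJ/mol.
A has the highest total (3.0 kJ/mol).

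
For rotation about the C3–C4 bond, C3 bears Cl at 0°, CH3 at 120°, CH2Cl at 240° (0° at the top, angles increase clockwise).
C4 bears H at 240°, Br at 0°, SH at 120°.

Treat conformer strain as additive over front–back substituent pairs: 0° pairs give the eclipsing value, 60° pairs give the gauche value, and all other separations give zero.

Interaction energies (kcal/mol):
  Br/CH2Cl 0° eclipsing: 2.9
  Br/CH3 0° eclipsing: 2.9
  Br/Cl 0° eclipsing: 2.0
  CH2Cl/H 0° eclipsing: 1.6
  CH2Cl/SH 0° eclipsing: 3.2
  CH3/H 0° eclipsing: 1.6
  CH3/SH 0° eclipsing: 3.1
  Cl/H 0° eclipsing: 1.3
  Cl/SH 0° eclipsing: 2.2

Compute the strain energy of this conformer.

6.7 kcal/mol

This conformer (eclipsed): Cl–Br eclipsed, CH3–SH eclipsed, CH2Cl–H eclipsed; 2.0 + 3.1 + 1.6 = 6.7 kcal/mol.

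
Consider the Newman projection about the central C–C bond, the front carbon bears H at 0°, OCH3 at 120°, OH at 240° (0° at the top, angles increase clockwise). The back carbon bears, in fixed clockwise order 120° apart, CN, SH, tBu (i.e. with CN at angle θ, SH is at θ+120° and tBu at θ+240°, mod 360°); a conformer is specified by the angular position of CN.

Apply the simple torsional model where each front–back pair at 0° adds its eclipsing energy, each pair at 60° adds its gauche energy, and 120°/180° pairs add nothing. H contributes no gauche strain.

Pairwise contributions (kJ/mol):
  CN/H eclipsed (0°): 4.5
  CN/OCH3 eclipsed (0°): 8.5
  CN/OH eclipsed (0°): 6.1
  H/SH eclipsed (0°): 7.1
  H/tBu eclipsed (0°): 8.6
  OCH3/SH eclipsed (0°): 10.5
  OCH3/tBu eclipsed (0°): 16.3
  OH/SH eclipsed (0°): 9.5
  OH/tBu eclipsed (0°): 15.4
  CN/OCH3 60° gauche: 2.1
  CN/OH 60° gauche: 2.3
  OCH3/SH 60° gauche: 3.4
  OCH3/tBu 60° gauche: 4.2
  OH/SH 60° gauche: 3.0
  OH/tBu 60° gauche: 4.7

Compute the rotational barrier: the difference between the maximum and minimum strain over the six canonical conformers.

CN at 0° (eclipsed): H(0°)/CN(0°) eclipsed 4.5; OCH3(120°)/SH(120°) eclipsed 10.5; OH(240°)/tBu(240°) eclipsed 15.4 → 30.4 kJ/mol.
CN at 60° (staggered): OCH3(120°)/CN(60°) gauche 2.1; OCH3(120°)/SH(180°) gauche 3.4; OH(240°)/SH(180°) gauche 3.0; OH(240°)/tBu(300°) gauche 4.7 → 13.2 kJ/mol.
CN at 120° (eclipsed): H(0°)/tBu(0°) eclipsed 8.6; OCH3(120°)/CN(120°) eclipsed 8.5; OH(240°)/SH(240°) eclipsed 9.5 → 26.6 kJ/mol.
CN at 180° (staggered): OCH3(120°)/CN(180°) gauche 2.1; OCH3(120°)/tBu(60°) gauche 4.2; OH(240°)/CN(180°) gauche 2.3; OH(240°)/SH(300°) gauche 3.0 → 11.6 kJ/mol.
CN at 240° (eclipsed): H(0°)/SH(0°) eclipsed 7.1; OCH3(120°)/tBu(120°) eclipsed 16.3; OH(240°)/CN(240°) eclipsed 6.1 → 29.5 kJ/mol.
CN at 300° (staggered): OCH3(120°)/SH(60°) gauche 3.4; OCH3(120°)/tBu(180°) gauche 4.2; OH(240°)/CN(300°) gauche 2.3; OH(240°)/tBu(180°) gauche 4.7 → 14.6 kJ/mol.
Max at 0° (30.4 kJ/mol), min at 180° (11.6 kJ/mol); barrier = 18.8 kJ/mol.

18.8 kJ/mol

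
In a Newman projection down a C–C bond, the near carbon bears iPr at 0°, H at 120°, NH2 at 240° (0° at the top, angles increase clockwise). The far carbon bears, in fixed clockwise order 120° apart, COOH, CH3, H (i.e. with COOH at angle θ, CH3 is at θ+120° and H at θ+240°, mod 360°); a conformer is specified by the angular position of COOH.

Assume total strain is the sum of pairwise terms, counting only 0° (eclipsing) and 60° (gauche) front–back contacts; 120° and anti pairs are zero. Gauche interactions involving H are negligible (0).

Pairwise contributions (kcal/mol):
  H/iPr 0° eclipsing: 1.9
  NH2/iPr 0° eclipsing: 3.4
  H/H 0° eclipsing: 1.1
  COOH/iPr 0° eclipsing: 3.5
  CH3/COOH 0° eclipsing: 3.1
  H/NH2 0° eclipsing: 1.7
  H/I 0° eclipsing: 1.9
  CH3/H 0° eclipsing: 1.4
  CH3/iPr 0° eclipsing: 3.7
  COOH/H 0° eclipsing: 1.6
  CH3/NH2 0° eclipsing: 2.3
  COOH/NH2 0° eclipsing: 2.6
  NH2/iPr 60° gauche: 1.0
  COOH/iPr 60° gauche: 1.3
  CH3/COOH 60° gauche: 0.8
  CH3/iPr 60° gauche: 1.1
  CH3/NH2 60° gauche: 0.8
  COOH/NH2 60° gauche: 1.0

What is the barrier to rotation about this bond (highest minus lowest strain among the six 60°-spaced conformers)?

COOH at 0° (eclipsed): iPr(0°)/COOH(0°) eclipsed 3.5; H(120°)/CH3(120°) eclipsed 1.4; NH2(240°)/H(240°) eclipsed 1.7 → 6.6 kcal/mol.
COOH at 60° (staggered): iPr(0°)/COOH(60°) gauche 1.3; NH2(240°)/CH3(180°) gauche 0.8 → 2.1 kcal/mol.
COOH at 120° (eclipsed): iPr(0°)/H(0°) eclipsed 1.9; H(120°)/COOH(120°) eclipsed 1.6; NH2(240°)/CH3(240°) eclipsed 2.3 → 5.8 kcal/mol.
COOH at 180° (staggered): iPr(0°)/CH3(300°) gauche 1.1; NH2(240°)/COOH(180°) gauche 1.0; NH2(240°)/CH3(300°) gauche 0.8 → 2.9 kcal/mol.
COOH at 240° (eclipsed): iPr(0°)/CH3(0°) eclipsed 3.7; H(120°)/H(120°) eclipsed 1.1; NH2(240°)/COOH(240°) eclipsed 2.6 → 7.4 kcal/mol.
COOH at 300° (staggered): iPr(0°)/COOH(300°) gauche 1.3; iPr(0°)/CH3(60°) gauche 1.1; NH2(240°)/COOH(300°) gauche 1.0 → 3.4 kcal/mol.
Max at 240° (7.4 kcal/mol), min at 60° (2.1 kcal/mol); barrier = 5.3 kcal/mol.

5.3 kcal/mol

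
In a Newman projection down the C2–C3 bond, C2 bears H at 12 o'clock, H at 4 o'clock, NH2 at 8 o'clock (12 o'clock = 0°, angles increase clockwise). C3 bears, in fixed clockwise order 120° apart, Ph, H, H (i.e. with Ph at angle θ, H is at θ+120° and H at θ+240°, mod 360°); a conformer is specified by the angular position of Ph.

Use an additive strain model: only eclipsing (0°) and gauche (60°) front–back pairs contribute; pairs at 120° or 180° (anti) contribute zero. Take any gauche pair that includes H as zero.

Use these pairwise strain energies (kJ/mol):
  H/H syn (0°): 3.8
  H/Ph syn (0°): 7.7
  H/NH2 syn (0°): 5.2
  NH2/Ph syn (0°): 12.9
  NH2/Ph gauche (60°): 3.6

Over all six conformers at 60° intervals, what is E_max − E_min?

20.5 kJ/mol

Ph at 0° (eclipsed): H–Ph eclipsed, H–H eclipsed, NH2–H eclipsed; 7.7 + 3.8 + 5.2 = 16.7 kJ/mol.
Ph at 60° (staggered): no non-H gauche contacts → 0.0 kJ/mol.
Ph at 120° (eclipsed): H–H eclipsed, H–Ph eclipsed, NH2–H eclipsed; 3.8 + 7.7 + 5.2 = 16.7 kJ/mol.
Ph at 180° (staggered): NH2–Ph gauche; 3.6 = 3.6 kJ/mol.
Ph at 240° (eclipsed): H–H eclipsed, H–H eclipsed, NH2–Ph eclipsed; 3.8 + 3.8 + 12.9 = 20.5 kJ/mol.
Ph at 300° (staggered): NH2–Ph gauche; 3.6 = 3.6 kJ/mol.
Max at 240° (20.5 kJ/mol), min at 60° (0.0 kJ/mol); barrier = 20.5 kJ/mol.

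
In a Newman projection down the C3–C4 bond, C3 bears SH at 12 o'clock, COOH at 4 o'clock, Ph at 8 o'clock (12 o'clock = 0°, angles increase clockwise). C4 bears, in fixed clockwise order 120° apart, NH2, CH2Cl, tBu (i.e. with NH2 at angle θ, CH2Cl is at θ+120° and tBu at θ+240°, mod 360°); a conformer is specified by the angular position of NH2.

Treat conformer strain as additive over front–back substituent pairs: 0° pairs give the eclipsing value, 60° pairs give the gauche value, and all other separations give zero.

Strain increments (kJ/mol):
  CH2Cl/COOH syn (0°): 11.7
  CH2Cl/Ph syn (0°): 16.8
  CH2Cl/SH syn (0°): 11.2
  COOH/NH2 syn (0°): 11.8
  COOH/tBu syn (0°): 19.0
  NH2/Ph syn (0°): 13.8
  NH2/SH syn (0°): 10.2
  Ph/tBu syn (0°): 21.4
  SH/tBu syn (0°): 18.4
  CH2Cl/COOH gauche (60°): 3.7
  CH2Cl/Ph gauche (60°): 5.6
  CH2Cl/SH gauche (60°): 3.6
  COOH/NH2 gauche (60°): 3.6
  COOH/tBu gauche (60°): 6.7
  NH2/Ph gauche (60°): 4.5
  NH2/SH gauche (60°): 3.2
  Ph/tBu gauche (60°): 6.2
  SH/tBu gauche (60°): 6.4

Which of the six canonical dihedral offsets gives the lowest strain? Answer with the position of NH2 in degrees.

NH2 at 0° is eclipsed. SH at 0° is eclipsed with NH2 at 0° (10.2); COOH at 120° is eclipsed with CH2Cl at 120° (11.7); Ph at 240° is eclipsed with tBu at 240° (21.4). Total 43.3 kJ/mol.
NH2 at 60° is staggered. SH at 0° is gauche with NH2 at 60° (3.2); SH at 0° is gauche with tBu at 300° (6.4); COOH at 120° is gauche with NH2 at 60° (3.6); COOH at 120° is gauche with CH2Cl at 180° (3.7); Ph at 240° is gauche with CH2Cl at 180° (5.6); Ph at 240° is gauche with tBu at 300° (6.2). Total 28.7 kJ/mol.
NH2 at 120° is eclipsed. SH at 0° is eclipsed with tBu at 0° (18.4); COOH at 120° is eclipsed with NH2 at 120° (11.8); Ph at 240° is eclipsed with CH2Cl at 240° (16.8). Total 47.0 kJ/mol.
NH2 at 180° is staggered. SH at 0° is gauche with CH2Cl at 300° (3.6); SH at 0° is gauche with tBu at 60° (6.4); COOH at 120° is gauche with NH2 at 180° (3.6); COOH at 120° is gauche with tBu at 60° (6.7); Ph at 240° is gauche with NH2 at 180° (4.5); Ph at 240° is gauche with CH2Cl at 300° (5.6). Total 30.4 kJ/mol.
NH2 at 240° is eclipsed. SH at 0° is eclipsed with CH2Cl at 0° (11.2); COOH at 120° is eclipsed with tBu at 120° (19.0); Ph at 240° is eclipsed with NH2 at 240° (13.8). Total 44.0 kJ/mol.
NH2 at 300° is staggered. SH at 0° is gauche with NH2 at 300° (3.2); SH at 0° is gauche with CH2Cl at 60° (3.6); COOH at 120° is gauche with CH2Cl at 60° (3.7); COOH at 120° is gauche with tBu at 180° (6.7); Ph at 240° is gauche with NH2 at 300° (4.5); Ph at 240° is gauche with tBu at 180° (6.2). Total 27.9 kJ/mol.
The minimum (27.9 kJ/mol) occurs with NH2 at 300°.

300°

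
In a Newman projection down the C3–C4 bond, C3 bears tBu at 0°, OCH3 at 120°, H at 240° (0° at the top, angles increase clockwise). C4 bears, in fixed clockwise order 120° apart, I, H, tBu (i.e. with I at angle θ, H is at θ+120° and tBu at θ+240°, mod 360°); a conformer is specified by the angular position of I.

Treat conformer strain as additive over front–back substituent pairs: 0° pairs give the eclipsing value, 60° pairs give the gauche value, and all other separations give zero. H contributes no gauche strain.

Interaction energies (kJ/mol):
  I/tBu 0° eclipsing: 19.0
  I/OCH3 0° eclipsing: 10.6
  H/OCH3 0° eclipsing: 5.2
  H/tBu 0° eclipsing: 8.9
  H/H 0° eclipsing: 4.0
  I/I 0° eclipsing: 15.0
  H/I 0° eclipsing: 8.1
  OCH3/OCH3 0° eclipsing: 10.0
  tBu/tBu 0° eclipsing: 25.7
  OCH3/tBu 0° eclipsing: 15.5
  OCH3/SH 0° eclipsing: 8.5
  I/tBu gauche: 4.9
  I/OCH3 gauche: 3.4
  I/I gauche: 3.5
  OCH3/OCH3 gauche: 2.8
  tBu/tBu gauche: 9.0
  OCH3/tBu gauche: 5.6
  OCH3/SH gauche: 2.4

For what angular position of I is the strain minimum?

I at 0° (eclipsed): tBu(0°)/I(0°) eclipsed 19.0; OCH3(120°)/H(120°) eclipsed 5.2; H(240°)/tBu(240°) eclipsed 8.9 → 33.1 kJ/mol.
I at 60° (staggered): tBu(0°)/I(60°) gauche 4.9; tBu(0°)/tBu(300°) gauche 9.0; OCH3(120°)/I(60°) gauche 3.4 → 17.3 kJ/mol.
I at 120° (eclipsed): tBu(0°)/tBu(0°) eclipsed 25.7; OCH3(120°)/I(120°) eclipsed 10.6; H(240°)/H(240°) eclipsed 4.0 → 40.3 kJ/mol.
I at 180° (staggered): tBu(0°)/tBu(60°) gauche 9.0; OCH3(120°)/I(180°) gauche 3.4; OCH3(120°)/tBu(60°) gauche 5.6 → 18.0 kJ/mol.
I at 240° (eclipsed): tBu(0°)/H(0°) eclipsed 8.9; OCH3(120°)/tBu(120°) eclipsed 15.5; H(240°)/I(240°) eclipsed 8.1 → 32.5 kJ/mol.
I at 300° (staggered): tBu(0°)/I(300°) gauche 4.9; OCH3(120°)/tBu(180°) gauche 5.6 → 10.5 kJ/mol.
The minimum (10.5 kJ/mol) occurs with I at 300°.

300°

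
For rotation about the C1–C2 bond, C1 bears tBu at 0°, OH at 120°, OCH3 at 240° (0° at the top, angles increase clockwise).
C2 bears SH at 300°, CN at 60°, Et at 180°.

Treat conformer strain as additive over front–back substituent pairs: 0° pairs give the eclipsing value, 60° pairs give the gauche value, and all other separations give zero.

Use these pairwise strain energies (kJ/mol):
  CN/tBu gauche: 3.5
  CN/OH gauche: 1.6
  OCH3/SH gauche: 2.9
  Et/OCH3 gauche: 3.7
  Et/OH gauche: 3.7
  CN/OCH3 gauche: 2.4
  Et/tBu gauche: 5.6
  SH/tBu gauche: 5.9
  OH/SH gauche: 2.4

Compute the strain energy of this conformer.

This conformer is staggered. tBu at 0° is gauche with SH at 300° (5.9); tBu at 0° is gauche with CN at 60° (3.5); OH at 120° is gauche with CN at 60° (1.6); OH at 120° is gauche with Et at 180° (3.7); OCH3 at 240° is gauche with SH at 300° (2.9); OCH3 at 240° is gauche with Et at 180° (3.7). Total 21.3 kJ/mol.

21.3 kJ/mol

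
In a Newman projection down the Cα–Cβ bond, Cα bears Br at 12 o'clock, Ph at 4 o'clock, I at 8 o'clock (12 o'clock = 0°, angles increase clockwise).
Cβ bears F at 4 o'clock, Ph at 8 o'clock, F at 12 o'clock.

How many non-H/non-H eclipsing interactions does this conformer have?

Non-H eclipsing pairs: Br(0°)/F(0°); Ph(120°)/F(120°); I(240°)/Ph(240°) — 3 interactions.

3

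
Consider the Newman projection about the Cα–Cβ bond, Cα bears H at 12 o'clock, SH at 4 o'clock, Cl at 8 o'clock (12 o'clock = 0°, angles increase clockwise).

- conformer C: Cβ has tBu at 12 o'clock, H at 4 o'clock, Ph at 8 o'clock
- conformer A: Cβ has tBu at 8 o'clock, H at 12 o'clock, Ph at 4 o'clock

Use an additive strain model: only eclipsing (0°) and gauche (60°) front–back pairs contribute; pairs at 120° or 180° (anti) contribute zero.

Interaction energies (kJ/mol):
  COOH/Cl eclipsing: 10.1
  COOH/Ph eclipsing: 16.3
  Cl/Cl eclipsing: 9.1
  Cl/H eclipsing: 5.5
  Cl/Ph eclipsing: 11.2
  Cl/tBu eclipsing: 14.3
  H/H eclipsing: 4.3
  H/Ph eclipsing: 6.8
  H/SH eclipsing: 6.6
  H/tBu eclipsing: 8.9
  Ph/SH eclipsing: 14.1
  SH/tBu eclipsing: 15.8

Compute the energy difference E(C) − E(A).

C (eclipsed): H(0°)/tBu(0°) eclipsed 8.9; SH(120°)/H(120°) eclipsed 6.6; Cl(240°)/Ph(240°) eclipsed 11.2 → 26.7 kJ/mol.
A (eclipsed): H(0°)/H(0°) eclipsed 4.3; SH(120°)/Ph(120°) eclipsed 14.1; Cl(240°)/tBu(240°) eclipsed 14.3 → 32.7 kJ/mol.
E(C) − E(A) = 26.7 − 32.7 = -6.0 kJ/mol.

-6.0 kJ/mol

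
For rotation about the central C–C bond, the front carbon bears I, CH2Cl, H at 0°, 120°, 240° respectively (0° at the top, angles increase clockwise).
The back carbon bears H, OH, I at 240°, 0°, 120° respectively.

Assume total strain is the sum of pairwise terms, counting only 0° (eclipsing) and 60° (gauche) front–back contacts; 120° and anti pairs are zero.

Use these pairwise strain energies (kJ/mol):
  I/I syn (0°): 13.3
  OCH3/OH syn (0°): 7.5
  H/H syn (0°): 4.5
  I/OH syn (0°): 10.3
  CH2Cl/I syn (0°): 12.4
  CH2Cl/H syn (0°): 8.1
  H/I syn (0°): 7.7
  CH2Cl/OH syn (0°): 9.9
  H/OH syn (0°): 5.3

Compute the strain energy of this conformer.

This conformer (eclipsed): I–OH eclipsed, CH2Cl–I eclipsed, H–H eclipsed; 10.3 + 12.4 + 4.5 = 27.2 kJ/mol.

27.2 kJ/mol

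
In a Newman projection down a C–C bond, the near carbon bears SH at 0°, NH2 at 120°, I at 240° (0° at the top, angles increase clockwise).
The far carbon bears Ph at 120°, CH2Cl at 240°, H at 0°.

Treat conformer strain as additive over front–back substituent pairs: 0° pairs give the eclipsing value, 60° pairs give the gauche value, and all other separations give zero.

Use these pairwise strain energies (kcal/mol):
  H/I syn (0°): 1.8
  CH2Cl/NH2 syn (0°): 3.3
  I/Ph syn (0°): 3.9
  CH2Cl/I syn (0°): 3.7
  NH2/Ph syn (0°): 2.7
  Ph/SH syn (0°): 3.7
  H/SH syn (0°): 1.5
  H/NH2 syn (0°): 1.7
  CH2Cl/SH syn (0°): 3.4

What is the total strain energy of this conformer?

7.9 kcal/mol

This conformer is eclipsed. SH at 0° is eclipsed with H at 0° (1.5); NH2 at 120° is eclipsed with Ph at 120° (2.7); I at 240° is eclipsed with CH2Cl at 240° (3.7). Total 7.9 kcal/mol.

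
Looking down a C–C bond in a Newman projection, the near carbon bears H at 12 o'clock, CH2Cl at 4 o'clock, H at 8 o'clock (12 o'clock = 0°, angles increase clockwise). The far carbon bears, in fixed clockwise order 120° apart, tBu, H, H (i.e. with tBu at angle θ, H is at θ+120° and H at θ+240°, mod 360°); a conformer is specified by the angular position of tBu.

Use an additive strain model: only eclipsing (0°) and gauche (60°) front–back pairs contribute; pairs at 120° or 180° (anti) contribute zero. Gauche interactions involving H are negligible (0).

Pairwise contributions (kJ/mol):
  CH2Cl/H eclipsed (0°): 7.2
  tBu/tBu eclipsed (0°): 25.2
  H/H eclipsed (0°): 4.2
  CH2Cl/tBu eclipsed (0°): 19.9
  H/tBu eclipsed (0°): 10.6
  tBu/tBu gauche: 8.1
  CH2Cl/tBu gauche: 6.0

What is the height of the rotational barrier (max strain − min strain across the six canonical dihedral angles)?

28.3 kJ/mol

tBu at 0° (eclipsed): H–tBu eclipsed, CH2Cl–H eclipsed, H–H eclipsed; 10.6 + 7.2 + 4.2 = 22.0 kJ/mol.
tBu at 60° (staggered): CH2Cl–tBu gauche; 6.0 = 6.0 kJ/mol.
tBu at 120° (eclipsed): H–H eclipsed, CH2Cl–tBu eclipsed, H–H eclipsed; 4.2 + 19.9 + 4.2 = 28.3 kJ/mol.
tBu at 180° (staggered): CH2Cl–tBu gauche; 6.0 = 6.0 kJ/mol.
tBu at 240° (eclipsed): H–H eclipsed, CH2Cl–H eclipsed, H–tBu eclipsed; 4.2 + 7.2 + 10.6 = 22.0 kJ/mol.
tBu at 300° (staggered): no non-H gauche contacts → 0.0 kJ/mol.
Max at 120° (28.3 kJ/mol), min at 300° (0.0 kJ/mol); barrier = 28.3 kJ/mol.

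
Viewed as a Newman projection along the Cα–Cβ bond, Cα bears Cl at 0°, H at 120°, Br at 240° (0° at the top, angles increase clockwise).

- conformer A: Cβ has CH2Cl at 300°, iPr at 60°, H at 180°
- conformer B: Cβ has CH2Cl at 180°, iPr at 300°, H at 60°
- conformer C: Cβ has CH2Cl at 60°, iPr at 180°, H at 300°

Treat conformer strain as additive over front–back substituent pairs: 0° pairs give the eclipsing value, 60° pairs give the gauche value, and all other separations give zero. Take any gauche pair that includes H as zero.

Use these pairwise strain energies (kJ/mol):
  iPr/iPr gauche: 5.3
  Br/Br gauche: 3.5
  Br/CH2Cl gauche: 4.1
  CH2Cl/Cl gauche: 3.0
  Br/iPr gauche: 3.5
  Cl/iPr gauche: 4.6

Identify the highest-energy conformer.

B

A (staggered): Cl–CH2Cl gauche, Cl–iPr gauche, Br–CH2Cl gauche; 3.0 + 4.6 + 4.1 = 11.7 kJ/mol.
B (staggered): Cl–iPr gauche, Br–CH2Cl gauche, Br–iPr gauche; 4.6 + 4.1 + 3.5 = 12.2 kJ/mol.
C (staggered): Cl–CH2Cl gauche, Br–iPr gauche; 3.0 + 3.5 = 6.5 kJ/mol.
B has the highest total (12.2 kJ/mol).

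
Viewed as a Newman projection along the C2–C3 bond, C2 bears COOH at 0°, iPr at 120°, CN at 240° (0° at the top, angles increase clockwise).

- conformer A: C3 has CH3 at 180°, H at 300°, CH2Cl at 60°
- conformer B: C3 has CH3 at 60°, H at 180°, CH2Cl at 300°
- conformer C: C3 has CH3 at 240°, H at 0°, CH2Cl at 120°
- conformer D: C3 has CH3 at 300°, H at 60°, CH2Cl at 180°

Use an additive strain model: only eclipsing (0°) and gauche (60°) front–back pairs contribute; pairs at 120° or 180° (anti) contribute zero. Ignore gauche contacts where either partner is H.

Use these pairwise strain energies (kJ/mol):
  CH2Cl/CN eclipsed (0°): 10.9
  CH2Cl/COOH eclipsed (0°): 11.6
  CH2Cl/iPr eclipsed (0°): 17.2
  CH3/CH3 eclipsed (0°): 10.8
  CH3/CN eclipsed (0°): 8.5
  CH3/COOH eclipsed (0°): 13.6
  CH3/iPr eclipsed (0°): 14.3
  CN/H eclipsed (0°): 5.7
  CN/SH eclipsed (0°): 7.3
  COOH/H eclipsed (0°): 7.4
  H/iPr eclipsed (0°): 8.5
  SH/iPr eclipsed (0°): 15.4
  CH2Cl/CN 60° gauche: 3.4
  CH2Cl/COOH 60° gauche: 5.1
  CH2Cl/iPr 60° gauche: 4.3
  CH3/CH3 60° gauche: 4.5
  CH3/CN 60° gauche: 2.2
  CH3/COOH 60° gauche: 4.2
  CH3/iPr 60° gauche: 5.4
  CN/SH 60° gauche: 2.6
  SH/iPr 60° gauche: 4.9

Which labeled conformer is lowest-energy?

A (staggered): COOH(0°)/CH2Cl(60°) gauche 5.1; iPr(120°)/CH3(180°) gauche 5.4; iPr(120°)/CH2Cl(60°) gauche 4.3; CN(240°)/CH3(180°) gauche 2.2 → 17.0 kJ/mol.
B (staggered): COOH(0°)/CH3(60°) gauche 4.2; COOH(0°)/CH2Cl(300°) gauche 5.1; iPr(120°)/CH3(60°) gauche 5.4; CN(240°)/CH2Cl(300°) gauche 3.4 → 18.1 kJ/mol.
C (eclipsed): COOH(0°)/H(0°) eclipsed 7.4; iPr(120°)/CH2Cl(120°) eclipsed 17.2; CN(240°)/CH3(240°) eclipsed 8.5 → 33.1 kJ/mol.
D (staggered): COOH(0°)/CH3(300°) gauche 4.2; iPr(120°)/CH2Cl(180°) gauche 4.3; CN(240°)/CH3(300°) gauche 2.2; CN(240°)/CH2Cl(180°) gauche 3.4 → 14.1 kJ/mol.
D has the lowest total (14.1 kJ/mol).

D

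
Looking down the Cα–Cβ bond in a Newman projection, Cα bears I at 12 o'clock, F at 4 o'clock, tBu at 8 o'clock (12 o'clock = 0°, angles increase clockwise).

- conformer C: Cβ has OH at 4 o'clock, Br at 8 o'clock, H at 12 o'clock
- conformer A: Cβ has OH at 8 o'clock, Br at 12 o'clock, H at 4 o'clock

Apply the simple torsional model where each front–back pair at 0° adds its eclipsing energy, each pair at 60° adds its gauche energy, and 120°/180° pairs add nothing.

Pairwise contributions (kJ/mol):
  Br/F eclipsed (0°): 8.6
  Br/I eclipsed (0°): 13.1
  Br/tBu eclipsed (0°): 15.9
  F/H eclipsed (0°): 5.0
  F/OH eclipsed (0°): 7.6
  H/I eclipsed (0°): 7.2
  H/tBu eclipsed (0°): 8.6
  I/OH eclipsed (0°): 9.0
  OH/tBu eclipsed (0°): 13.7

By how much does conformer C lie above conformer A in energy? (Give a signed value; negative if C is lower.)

-1.1 kJ/mol

C (eclipsed): I(0°)/H(0°) eclipsed 7.2; F(120°)/OH(120°) eclipsed 7.6; tBu(240°)/Br(240°) eclipsed 15.9 → 30.7 kJ/mol.
A (eclipsed): I(0°)/Br(0°) eclipsed 13.1; F(120°)/H(120°) eclipsed 5.0; tBu(240°)/OH(240°) eclipsed 13.7 → 31.8 kJ/mol.
E(C) − E(A) = 30.7 − 31.8 = -1.1 kJ/mol.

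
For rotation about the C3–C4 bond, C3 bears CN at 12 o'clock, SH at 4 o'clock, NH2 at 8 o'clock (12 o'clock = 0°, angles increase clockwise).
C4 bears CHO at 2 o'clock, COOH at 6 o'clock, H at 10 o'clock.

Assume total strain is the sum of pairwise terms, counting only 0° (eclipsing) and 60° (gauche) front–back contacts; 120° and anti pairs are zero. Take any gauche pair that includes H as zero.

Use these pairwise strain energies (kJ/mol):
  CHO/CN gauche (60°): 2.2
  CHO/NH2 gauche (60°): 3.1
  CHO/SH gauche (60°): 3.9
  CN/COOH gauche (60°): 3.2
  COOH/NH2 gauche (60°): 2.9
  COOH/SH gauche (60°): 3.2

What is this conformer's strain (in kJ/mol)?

12.2 kJ/mol

This conformer (staggered): CN(0°)/CHO(60°) gauche 2.2; SH(120°)/CHO(60°) gauche 3.9; SH(120°)/COOH(180°) gauche 3.2; NH2(240°)/COOH(180°) gauche 2.9 → 12.2 kJ/mol.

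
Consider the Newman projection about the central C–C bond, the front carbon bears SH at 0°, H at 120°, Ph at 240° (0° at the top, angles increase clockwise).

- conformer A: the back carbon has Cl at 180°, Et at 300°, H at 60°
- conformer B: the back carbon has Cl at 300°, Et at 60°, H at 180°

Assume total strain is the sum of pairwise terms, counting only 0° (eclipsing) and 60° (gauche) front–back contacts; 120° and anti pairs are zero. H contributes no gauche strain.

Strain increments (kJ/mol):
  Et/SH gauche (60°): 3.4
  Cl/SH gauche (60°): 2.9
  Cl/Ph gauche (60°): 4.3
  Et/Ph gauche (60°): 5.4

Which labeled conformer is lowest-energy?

A (staggered): SH–Et gauche, Ph–Cl gauche, Ph–Et gauche; 3.4 + 4.3 + 5.4 = 13.1 kJ/mol.
B (staggered): SH–Cl gauche, SH–Et gauche, Ph–Cl gauche; 2.9 + 3.4 + 4.3 = 10.6 kJ/mol.
B has the lowest total (10.6 kJ/mol).

B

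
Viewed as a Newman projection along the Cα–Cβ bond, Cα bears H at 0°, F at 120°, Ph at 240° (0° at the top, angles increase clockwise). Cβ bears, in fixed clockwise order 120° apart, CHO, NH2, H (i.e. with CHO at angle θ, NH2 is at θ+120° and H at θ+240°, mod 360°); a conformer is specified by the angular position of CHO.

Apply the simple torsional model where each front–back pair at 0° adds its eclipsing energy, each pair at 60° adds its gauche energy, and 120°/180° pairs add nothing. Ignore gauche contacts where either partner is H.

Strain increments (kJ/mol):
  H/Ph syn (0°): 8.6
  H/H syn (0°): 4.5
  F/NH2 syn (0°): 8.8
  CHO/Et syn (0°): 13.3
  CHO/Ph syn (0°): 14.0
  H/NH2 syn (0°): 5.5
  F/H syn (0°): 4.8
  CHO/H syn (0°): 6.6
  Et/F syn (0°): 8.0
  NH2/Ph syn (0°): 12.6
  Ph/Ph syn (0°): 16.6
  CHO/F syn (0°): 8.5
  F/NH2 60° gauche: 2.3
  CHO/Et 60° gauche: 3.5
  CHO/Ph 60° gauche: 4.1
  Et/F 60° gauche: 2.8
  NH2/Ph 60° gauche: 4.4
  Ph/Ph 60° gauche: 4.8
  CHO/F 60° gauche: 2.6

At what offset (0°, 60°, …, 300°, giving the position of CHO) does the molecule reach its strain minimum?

300°

CHO at 0° is eclipsed. H at 0° is eclipsed with CHO at 0° (6.6); F at 120° is eclipsed with NH2 at 120° (8.8); Ph at 240° is eclipsed with H at 240° (8.6). Total 24.0 kJ/mol.
CHO at 60° is staggered. F at 120° is gauche with CHO at 60° (2.6); F at 120° is gauche with NH2 at 180° (2.3); Ph at 240° is gauche with NH2 at 180° (4.4). Total 9.3 kJ/mol.
CHO at 120° is eclipsed. H at 0° is eclipsed with H at 0° (4.5); F at 120° is eclipsed with CHO at 120° (8.5); Ph at 240° is eclipsed with NH2 at 240° (12.6). Total 25.6 kJ/mol.
CHO at 180° is staggered. F at 120° is gauche with CHO at 180° (2.6); Ph at 240° is gauche with CHO at 180° (4.1); Ph at 240° is gauche with NH2 at 300° (4.4). Total 11.1 kJ/mol.
CHO at 240° is eclipsed. H at 0° is eclipsed with NH2 at 0° (5.5); F at 120° is eclipsed with H at 120° (4.8); Ph at 240° is eclipsed with CHO at 240° (14.0). Total 24.3 kJ/mol.
CHO at 300° is staggered. F at 120° is gauche with NH2 at 60° (2.3); Ph at 240° is gauche with CHO at 300° (4.1). Total 6.4 kJ/mol.
The minimum (6.4 kJ/mol) occurs with CHO at 300°.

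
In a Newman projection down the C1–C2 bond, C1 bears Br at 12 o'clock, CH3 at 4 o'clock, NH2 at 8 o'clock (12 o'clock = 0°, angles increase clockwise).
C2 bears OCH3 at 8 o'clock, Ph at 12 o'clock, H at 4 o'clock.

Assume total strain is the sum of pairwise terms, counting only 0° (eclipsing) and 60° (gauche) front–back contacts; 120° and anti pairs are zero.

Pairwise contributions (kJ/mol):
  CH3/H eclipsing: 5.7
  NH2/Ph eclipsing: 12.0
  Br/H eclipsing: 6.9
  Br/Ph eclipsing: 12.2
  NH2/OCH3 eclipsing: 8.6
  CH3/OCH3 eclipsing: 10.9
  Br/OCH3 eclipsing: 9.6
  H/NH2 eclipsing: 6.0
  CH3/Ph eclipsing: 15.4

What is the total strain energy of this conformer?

This conformer (eclipsed): Br(0°)/Ph(0°) eclipsed 12.2; CH3(120°)/H(120°) eclipsed 5.7; NH2(240°)/OCH3(240°) eclipsed 8.6 → 26.5 kJ/mol.

26.5 kJ/mol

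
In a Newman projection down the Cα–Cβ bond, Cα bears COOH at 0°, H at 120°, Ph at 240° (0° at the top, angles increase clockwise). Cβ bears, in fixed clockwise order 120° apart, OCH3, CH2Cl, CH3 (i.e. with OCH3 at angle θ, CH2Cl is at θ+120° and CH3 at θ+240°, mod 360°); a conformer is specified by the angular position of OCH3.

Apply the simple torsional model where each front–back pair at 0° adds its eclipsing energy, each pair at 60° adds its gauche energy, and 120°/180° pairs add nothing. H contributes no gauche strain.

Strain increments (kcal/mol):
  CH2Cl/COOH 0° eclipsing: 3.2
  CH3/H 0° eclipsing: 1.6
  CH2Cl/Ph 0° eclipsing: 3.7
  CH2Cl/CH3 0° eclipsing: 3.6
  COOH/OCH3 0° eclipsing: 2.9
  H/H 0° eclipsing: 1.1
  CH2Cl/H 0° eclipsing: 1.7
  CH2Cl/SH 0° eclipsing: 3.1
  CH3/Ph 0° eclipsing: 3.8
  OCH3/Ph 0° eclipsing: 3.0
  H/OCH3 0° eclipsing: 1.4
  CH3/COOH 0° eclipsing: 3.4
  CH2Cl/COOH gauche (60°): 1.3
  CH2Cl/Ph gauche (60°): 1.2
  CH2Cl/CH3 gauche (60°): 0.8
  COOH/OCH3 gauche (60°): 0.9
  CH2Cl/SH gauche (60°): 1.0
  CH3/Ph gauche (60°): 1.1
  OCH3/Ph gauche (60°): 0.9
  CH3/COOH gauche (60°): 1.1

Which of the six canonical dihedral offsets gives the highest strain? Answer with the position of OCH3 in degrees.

OCH3 at 0° (eclipsed): COOH(0°)/OCH3(0°) eclipsed 2.9; H(120°)/CH2Cl(120°) eclipsed 1.7; Ph(240°)/CH3(240°) eclipsed 3.8 → 8.4 kcal/mol.
OCH3 at 60° (staggered): COOH(0°)/OCH3(60°) gauche 0.9; COOH(0°)/CH3(300°) gauche 1.1; Ph(240°)/CH2Cl(180°) gauche 1.2; Ph(240°)/CH3(300°) gauche 1.1 → 4.3 kcal/mol.
OCH3 at 120° (eclipsed): COOH(0°)/CH3(0°) eclipsed 3.4; H(120°)/OCH3(120°) eclipsed 1.4; Ph(240°)/CH2Cl(240°) eclipsed 3.7 → 8.5 kcal/mol.
OCH3 at 180° (staggered): COOH(0°)/CH2Cl(300°) gauche 1.3; COOH(0°)/CH3(60°) gauche 1.1; Ph(240°)/OCH3(180°) gauche 0.9; Ph(240°)/CH2Cl(300°) gauche 1.2 → 4.5 kcal/mol.
OCH3 at 240° (eclipsed): COOH(0°)/CH2Cl(0°) eclipsed 3.2; H(120°)/CH3(120°) eclipsed 1.6; Ph(240°)/OCH3(240°) eclipsed 3.0 → 7.8 kcal/mol.
OCH3 at 300° (staggered): COOH(0°)/OCH3(300°) gauche 0.9; COOH(0°)/CH2Cl(60°) gauche 1.3; Ph(240°)/OCH3(300°) gauche 0.9; Ph(240°)/CH3(180°) gauche 1.1 → 4.2 kcal/mol.
The maximum (8.5 kcal/mol) occurs with OCH3 at 120°.

120°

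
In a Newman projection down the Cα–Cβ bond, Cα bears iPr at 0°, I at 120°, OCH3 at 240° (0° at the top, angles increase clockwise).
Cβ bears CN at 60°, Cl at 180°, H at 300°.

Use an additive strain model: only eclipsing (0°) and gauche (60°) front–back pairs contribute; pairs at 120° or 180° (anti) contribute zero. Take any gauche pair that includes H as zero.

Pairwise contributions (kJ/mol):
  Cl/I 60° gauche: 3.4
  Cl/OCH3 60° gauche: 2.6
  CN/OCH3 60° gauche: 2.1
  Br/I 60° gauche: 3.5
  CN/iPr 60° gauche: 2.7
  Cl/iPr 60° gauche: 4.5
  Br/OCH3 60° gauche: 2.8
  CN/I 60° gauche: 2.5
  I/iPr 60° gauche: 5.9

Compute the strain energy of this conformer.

11.2 kJ/mol

This conformer (staggered): iPr(0°)/CN(60°) gauche 2.7; I(120°)/CN(60°) gauche 2.5; I(120°)/Cl(180°) gauche 3.4; OCH3(240°)/Cl(180°) gauche 2.6 → 11.2 kJ/mol.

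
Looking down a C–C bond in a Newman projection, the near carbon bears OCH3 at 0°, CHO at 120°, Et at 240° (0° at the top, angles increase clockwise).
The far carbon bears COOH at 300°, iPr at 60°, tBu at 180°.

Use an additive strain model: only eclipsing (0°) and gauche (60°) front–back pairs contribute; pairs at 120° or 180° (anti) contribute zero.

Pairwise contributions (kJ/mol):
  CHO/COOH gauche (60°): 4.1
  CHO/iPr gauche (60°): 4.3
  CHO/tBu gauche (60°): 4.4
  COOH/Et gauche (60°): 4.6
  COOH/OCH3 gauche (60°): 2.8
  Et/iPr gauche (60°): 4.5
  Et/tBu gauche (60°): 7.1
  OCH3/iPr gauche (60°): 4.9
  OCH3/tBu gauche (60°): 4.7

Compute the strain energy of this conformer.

This conformer (staggered): OCH3(0°)/COOH(300°) gauche 2.8; OCH3(0°)/iPr(60°) gauche 4.9; CHO(120°)/iPr(60°) gauche 4.3; CHO(120°)/tBu(180°) gauche 4.4; Et(240°)/COOH(300°) gauche 4.6; Et(240°)/tBu(180°) gauche 7.1 → 28.1 kJ/mol.

28.1 kJ/mol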